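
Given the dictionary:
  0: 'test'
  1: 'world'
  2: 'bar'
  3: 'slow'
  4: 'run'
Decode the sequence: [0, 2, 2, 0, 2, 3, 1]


Look up each index in the dictionary:
  0 -> 'test'
  2 -> 'bar'
  2 -> 'bar'
  0 -> 'test'
  2 -> 'bar'
  3 -> 'slow'
  1 -> 'world'

Decoded: "test bar bar test bar slow world"


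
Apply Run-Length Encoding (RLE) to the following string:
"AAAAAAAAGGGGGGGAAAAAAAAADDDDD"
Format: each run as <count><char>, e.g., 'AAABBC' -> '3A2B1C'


Scanning runs left to right:
  i=0: run of 'A' x 8 -> '8A'
  i=8: run of 'G' x 7 -> '7G'
  i=15: run of 'A' x 9 -> '9A'
  i=24: run of 'D' x 5 -> '5D'

RLE = 8A7G9A5D


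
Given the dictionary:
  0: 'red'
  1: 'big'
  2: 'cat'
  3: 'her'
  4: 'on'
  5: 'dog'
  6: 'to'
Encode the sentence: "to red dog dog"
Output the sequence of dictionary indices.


Look up each word in the dictionary:
  'to' -> 6
  'red' -> 0
  'dog' -> 5
  'dog' -> 5

Encoded: [6, 0, 5, 5]


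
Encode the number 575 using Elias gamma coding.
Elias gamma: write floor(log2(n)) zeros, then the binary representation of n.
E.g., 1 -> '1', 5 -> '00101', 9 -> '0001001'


num_bits = floor(log2(575)) + 1 = 10
leading_zeros = num_bits - 1 = 9
binary(575) = 1000111111

Elias gamma(575) = '000000000' + '1000111111' = 0000000001000111111 (19 bits)


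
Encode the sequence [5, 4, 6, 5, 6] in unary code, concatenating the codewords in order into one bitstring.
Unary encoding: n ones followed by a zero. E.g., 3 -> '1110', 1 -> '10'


Encode each number as n ones followed by a terminating 0:
  5 -> 111110 (6 bits)
  4 -> 11110 (5 bits)
  6 -> 1111110 (7 bits)
  5 -> 111110 (6 bits)
  6 -> 1111110 (7 bits)
Total length = 6 + 5 + 7 + 6 + 7 = 31 bits.

Unary([5, 4, 6, 5, 6]) = 1111101111011111101111101111110 (31 bits)


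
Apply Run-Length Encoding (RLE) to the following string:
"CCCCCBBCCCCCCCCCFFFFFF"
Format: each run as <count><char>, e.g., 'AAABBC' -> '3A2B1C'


Scanning runs left to right:
  i=0: run of 'C' x 5 -> '5C'
  i=5: run of 'B' x 2 -> '2B'
  i=7: run of 'C' x 9 -> '9C'
  i=16: run of 'F' x 6 -> '6F'

RLE = 5C2B9C6F


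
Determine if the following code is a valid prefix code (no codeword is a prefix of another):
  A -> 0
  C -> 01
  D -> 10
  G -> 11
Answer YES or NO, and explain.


Checking each pair (does one codeword prefix another?):
  A='0' vs C='01': prefix -- VIOLATION

NO -- this is NOT a valid prefix code. A (0) is a prefix of C (01).


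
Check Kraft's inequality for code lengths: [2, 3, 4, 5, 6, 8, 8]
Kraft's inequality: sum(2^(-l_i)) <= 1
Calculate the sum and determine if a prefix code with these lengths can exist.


Sum = 2^(-2) + 2^(-3) + 2^(-4) + 2^(-5) + 2^(-6) + 2^(-8) + 2^(-8)
    = 0.25 + 0.125 + 0.0625 + 0.03125 + 0.015625 + 0.00390625 + 0.00390625
    = 126/256 = 0.4921875
Since 0.4921875 <= 1, Kraft's inequality IS satisfied.
A prefix code with these lengths CAN exist.

Kraft sum = 0.4921875. Satisfied.


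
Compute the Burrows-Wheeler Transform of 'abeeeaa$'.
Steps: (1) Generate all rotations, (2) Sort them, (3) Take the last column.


Rotations (sorted):
  0: $abeeeaa -> last char: a
  1: a$abeeea -> last char: a
  2: aa$abeee -> last char: e
  3: abeeeaa$ -> last char: $
  4: beeeaa$a -> last char: a
  5: eaa$abee -> last char: e
  6: eeaa$abe -> last char: e
  7: eeeaa$ab -> last char: b


BWT = aae$aeeb


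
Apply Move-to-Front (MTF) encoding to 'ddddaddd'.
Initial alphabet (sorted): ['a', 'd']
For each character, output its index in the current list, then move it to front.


MTF encoding:
'd': index 1 in ['a', 'd'] -> ['d', 'a']
'd': index 0 in ['d', 'a'] -> ['d', 'a']
'd': index 0 in ['d', 'a'] -> ['d', 'a']
'd': index 0 in ['d', 'a'] -> ['d', 'a']
'a': index 1 in ['d', 'a'] -> ['a', 'd']
'd': index 1 in ['a', 'd'] -> ['d', 'a']
'd': index 0 in ['d', 'a'] -> ['d', 'a']
'd': index 0 in ['d', 'a'] -> ['d', 'a']


Output: [1, 0, 0, 0, 1, 1, 0, 0]


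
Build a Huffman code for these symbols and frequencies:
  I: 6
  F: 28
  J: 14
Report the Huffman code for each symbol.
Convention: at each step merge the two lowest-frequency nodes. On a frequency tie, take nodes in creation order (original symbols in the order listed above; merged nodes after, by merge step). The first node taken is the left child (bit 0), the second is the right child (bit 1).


Huffman tree construction:
Step 1: Merge I(6) + J(14) = 20
Step 2: Merge (I+J)(20) + F(28) = 48
Read each symbol's code off the tree from the root (left child = 0, right child = 1).

Codes:
  I: 00 (length 2)
  F: 1 (length 1)
  J: 01 (length 2)
Average code length: 68/48 = 1.4167 bits/symbol


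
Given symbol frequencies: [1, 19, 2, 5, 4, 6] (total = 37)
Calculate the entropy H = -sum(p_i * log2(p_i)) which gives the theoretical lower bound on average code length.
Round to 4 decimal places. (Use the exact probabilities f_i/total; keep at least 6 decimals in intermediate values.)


Per-symbol terms -p_i * log2(p_i) with p_i = f_i/37:
  p = 1/37 = 0.027027: log2(p) = -5.209453, -p*log2(p) = 0.140796
  p = 19/37 = 0.513514: log2(p) = -0.961526, -p*log2(p) = 0.493757
  p = 2/37 = 0.054054: log2(p) = -4.209453, -p*log2(p) = 0.227538
  p = 5/37 = 0.135135: log2(p) = -2.887525, -p*log2(p) = 0.390206
  p = 4/37 = 0.108108: log2(p) = -3.209453, -p*log2(p) = 0.346968
  p = 6/37 = 0.162162: log2(p) = -2.624491, -p*log2(p) = 0.425593
H = 0.140796 + 0.493757 + 0.227538 + 0.390206 + 0.346968 + 0.425593 = 2.024858

H = 2.0249 bits/symbol


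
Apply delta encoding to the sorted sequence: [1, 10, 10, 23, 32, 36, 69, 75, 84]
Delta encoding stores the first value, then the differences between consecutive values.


First value: 1
Deltas:
  10 - 1 = 9
  10 - 10 = 0
  23 - 10 = 13
  32 - 23 = 9
  36 - 32 = 4
  69 - 36 = 33
  75 - 69 = 6
  84 - 75 = 9


Delta encoded: [1, 9, 0, 13, 9, 4, 33, 6, 9]


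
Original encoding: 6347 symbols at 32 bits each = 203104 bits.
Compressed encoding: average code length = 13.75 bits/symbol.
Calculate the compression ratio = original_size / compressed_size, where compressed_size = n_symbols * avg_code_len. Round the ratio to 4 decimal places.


original_size = n_symbols * orig_bits = 6347 * 32 = 203104 bits
compressed_size = n_symbols * avg_code_len = 6347 * 13.75 = 87271.25 bits
ratio = original_size / compressed_size = 203104 / 87271.25 = 2.3273

Compression ratio = 2.3273


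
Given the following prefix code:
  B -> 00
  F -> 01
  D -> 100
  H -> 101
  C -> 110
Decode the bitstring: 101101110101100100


Decoding step by step:
Bits 101 -> H
Bits 101 -> H
Bits 110 -> C
Bits 101 -> H
Bits 100 -> D
Bits 100 -> D


Decoded message: HHCHDD


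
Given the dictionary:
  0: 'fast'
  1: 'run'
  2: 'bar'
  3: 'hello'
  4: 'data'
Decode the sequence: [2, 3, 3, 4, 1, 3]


Look up each index in the dictionary:
  2 -> 'bar'
  3 -> 'hello'
  3 -> 'hello'
  4 -> 'data'
  1 -> 'run'
  3 -> 'hello'

Decoded: "bar hello hello data run hello"


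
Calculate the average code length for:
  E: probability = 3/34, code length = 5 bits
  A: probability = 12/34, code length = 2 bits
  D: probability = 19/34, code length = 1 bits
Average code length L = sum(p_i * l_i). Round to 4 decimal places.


Weighted contributions p_i * l_i:
  E: (3/34) * 5 = 15/34
  A: (12/34) * 2 = 24/34
  D: (19/34) * 1 = 19/34
Sum = (15 + 24 + 19)/34 = 58/34

L = 58/34 = 1.7059 bits/symbol


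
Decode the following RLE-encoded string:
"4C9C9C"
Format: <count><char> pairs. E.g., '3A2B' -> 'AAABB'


Expanding each <count><char> pair:
  4C -> 'CCCC'
  9C -> 'CCCCCCCCC'
  9C -> 'CCCCCCCCC'

Decoded = CCCCCCCCCCCCCCCCCCCCCC


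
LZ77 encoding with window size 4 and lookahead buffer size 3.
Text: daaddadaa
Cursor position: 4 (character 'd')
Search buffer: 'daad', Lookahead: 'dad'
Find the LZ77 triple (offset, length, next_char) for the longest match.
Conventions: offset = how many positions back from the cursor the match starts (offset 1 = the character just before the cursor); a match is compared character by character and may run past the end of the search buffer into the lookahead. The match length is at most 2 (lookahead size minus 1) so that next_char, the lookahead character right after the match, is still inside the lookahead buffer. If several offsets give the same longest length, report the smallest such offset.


Try each offset into the search buffer:
  offset=1 (pos 3, char 'd'): match length 1
  offset=2 (pos 2, char 'a'): match length 0
  offset=3 (pos 1, char 'a'): match length 0
  offset=4 (pos 0, char 'd'): match length 2
Longest match has length 2 at offset 4.
next_char = character at position 4 + 2 = 6 -> 'd'

Best match: offset=4, length=2 (matching 'da' starting at position 0)
LZ77 triple: (4, 2, 'd')


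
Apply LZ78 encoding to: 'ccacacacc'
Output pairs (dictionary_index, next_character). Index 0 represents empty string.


LZ78 encoding steps:
Dictionary: {0: ''}
Step 1: w='' (idx 0), next='c' -> output (0, 'c'), add 'c' as idx 1
Step 2: w='c' (idx 1), next='a' -> output (1, 'a'), add 'ca' as idx 2
Step 3: w='ca' (idx 2), next='c' -> output (2, 'c'), add 'cac' as idx 3
Step 4: w='' (idx 0), next='a' -> output (0, 'a'), add 'a' as idx 4
Step 5: w='c' (idx 1), next='c' -> output (1, 'c'), add 'cc' as idx 5


Encoded: [(0, 'c'), (1, 'a'), (2, 'c'), (0, 'a'), (1, 'c')]


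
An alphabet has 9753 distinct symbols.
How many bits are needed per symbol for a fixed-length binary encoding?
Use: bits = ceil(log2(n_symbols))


log2(9753) = 13.2516
Bracket: 2^13 = 8192 < 9753 <= 2^14 = 16384
So ceil(log2(9753)) = 14

bits = ceil(log2(9753)) = ceil(13.2516) = 14 bits


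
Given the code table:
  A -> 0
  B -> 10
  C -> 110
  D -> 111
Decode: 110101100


Decoding:
110 -> C
10 -> B
110 -> C
0 -> A


Result: CBCA


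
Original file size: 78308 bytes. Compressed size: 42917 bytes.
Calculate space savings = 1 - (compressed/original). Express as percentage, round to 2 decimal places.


ratio = compressed/original = 42917/78308 = 0.548054
savings = 1 - ratio = 1 - 0.548054 = 0.451946
as a percentage: 0.451946 * 100 = 45.19%

Space savings = 1 - 42917/78308 = 45.19%


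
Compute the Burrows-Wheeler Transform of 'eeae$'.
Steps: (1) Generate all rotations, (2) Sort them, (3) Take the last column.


Rotations (sorted):
  0: $eeae -> last char: e
  1: ae$ee -> last char: e
  2: e$eea -> last char: a
  3: eae$e -> last char: e
  4: eeae$ -> last char: $


BWT = eeae$


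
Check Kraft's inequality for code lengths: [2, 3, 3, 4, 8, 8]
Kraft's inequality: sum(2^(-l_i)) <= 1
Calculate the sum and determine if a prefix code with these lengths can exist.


Sum = 2^(-2) + 2^(-3) + 2^(-3) + 2^(-4) + 2^(-8) + 2^(-8)
    = 0.25 + 0.125 + 0.125 + 0.0625 + 0.00390625 + 0.00390625
    = 146/256 = 0.5703125
Since 0.5703125 <= 1, Kraft's inequality IS satisfied.
A prefix code with these lengths CAN exist.

Kraft sum = 0.5703125. Satisfied.


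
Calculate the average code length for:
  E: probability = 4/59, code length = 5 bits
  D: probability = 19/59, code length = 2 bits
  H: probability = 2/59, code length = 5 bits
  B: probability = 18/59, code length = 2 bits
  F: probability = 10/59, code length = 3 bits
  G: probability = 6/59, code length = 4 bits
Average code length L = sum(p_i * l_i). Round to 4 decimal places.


Weighted contributions p_i * l_i:
  E: (4/59) * 5 = 20/59
  D: (19/59) * 2 = 38/59
  H: (2/59) * 5 = 10/59
  B: (18/59) * 2 = 36/59
  F: (10/59) * 3 = 30/59
  G: (6/59) * 4 = 24/59
Sum = (20 + 38 + 10 + 36 + 30 + 24)/59 = 158/59

L = 158/59 = 2.6780 bits/symbol


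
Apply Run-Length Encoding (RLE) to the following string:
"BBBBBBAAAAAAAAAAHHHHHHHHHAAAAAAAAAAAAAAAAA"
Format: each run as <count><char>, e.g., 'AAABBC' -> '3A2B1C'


Scanning runs left to right:
  i=0: run of 'B' x 6 -> '6B'
  i=6: run of 'A' x 10 -> '10A'
  i=16: run of 'H' x 9 -> '9H'
  i=25: run of 'A' x 17 -> '17A'

RLE = 6B10A9H17A


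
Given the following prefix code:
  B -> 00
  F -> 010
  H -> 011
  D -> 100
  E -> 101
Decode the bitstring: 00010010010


Decoding step by step:
Bits 00 -> B
Bits 010 -> F
Bits 010 -> F
Bits 010 -> F


Decoded message: BFFF


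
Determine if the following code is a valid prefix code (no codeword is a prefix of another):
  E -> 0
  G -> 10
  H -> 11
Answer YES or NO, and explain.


Checking each pair (does one codeword prefix another?):
  E='0' vs G='10': no prefix
  E='0' vs H='11': no prefix
  G='10' vs E='0': no prefix
  G='10' vs H='11': no prefix
  H='11' vs E='0': no prefix
  H='11' vs G='10': no prefix
No violation found over all pairs.

YES -- this is a valid prefix code. No codeword is a prefix of any other codeword.


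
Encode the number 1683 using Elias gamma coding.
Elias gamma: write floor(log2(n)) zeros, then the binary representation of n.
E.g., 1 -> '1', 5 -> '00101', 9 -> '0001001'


num_bits = floor(log2(1683)) + 1 = 11
leading_zeros = num_bits - 1 = 10
binary(1683) = 11010010011

Elias gamma(1683) = '0000000000' + '11010010011' = 000000000011010010011 (21 bits)


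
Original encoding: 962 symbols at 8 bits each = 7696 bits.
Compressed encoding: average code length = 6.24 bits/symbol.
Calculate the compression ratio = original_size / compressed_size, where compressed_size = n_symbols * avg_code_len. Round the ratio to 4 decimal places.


original_size = n_symbols * orig_bits = 962 * 8 = 7696 bits
compressed_size = n_symbols * avg_code_len = 962 * 6.24 = 6002.88 bits
ratio = original_size / compressed_size = 7696 / 6002.88 = 1.2821

Compression ratio = 1.2821


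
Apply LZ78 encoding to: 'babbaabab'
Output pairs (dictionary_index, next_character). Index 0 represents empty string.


LZ78 encoding steps:
Dictionary: {0: ''}
Step 1: w='' (idx 0), next='b' -> output (0, 'b'), add 'b' as idx 1
Step 2: w='' (idx 0), next='a' -> output (0, 'a'), add 'a' as idx 2
Step 3: w='b' (idx 1), next='b' -> output (1, 'b'), add 'bb' as idx 3
Step 4: w='a' (idx 2), next='a' -> output (2, 'a'), add 'aa' as idx 4
Step 5: w='b' (idx 1), next='a' -> output (1, 'a'), add 'ba' as idx 5
Step 6: w='b' (idx 1), end of input -> output (1, '')


Encoded: [(0, 'b'), (0, 'a'), (1, 'b'), (2, 'a'), (1, 'a'), (1, '')]


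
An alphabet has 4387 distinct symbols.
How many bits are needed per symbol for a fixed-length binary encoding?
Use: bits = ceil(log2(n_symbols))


log2(4387) = 12.099
Bracket: 2^12 = 4096 < 4387 <= 2^13 = 8192
So ceil(log2(4387)) = 13

bits = ceil(log2(4387)) = ceil(12.099) = 13 bits


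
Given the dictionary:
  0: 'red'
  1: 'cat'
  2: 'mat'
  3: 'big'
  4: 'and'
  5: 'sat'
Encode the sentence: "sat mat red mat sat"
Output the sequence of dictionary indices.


Look up each word in the dictionary:
  'sat' -> 5
  'mat' -> 2
  'red' -> 0
  'mat' -> 2
  'sat' -> 5

Encoded: [5, 2, 0, 2, 5]


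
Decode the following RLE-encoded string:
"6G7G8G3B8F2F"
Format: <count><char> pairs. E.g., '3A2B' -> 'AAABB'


Expanding each <count><char> pair:
  6G -> 'GGGGGG'
  7G -> 'GGGGGGG'
  8G -> 'GGGGGGGG'
  3B -> 'BBB'
  8F -> 'FFFFFFFF'
  2F -> 'FF'

Decoded = GGGGGGGGGGGGGGGGGGGGGBBBFFFFFFFFFF


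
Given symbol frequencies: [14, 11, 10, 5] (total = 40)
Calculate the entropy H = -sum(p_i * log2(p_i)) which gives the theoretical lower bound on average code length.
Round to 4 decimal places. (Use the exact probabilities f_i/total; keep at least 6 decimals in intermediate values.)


Per-symbol terms -p_i * log2(p_i) with p_i = f_i/40:
  p = 14/40 = 0.350000: log2(p) = -1.514573, -p*log2(p) = 0.530101
  p = 11/40 = 0.275000: log2(p) = -1.862496, -p*log2(p) = 0.512187
  p = 10/40 = 0.250000: log2(p) = -2.000000, -p*log2(p) = 0.500000
  p = 5/40 = 0.125000: log2(p) = -3.000000, -p*log2(p) = 0.375000
H = 0.530101 + 0.512187 + 0.500000 + 0.375000 = 1.917288

H = 1.9173 bits/symbol


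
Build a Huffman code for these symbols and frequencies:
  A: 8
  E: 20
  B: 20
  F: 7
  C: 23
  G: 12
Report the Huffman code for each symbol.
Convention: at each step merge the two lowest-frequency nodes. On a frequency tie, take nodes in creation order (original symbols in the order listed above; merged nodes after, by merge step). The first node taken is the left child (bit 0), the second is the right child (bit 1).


Huffman tree construction:
Step 1: Merge F(7) + A(8) = 15
Step 2: Merge G(12) + (F+A)(15) = 27
Step 3: Merge E(20) + B(20) = 40
Step 4: Merge C(23) + (G+(F+A))(27) = 50
Step 5: Merge (E+B)(40) + (C+(G+(F+A)))(50) = 90
Read each symbol's code off the tree from the root (left child = 0, right child = 1).

Codes:
  A: 1111 (length 4)
  E: 00 (length 2)
  B: 01 (length 2)
  F: 1110 (length 4)
  C: 10 (length 2)
  G: 110 (length 3)
Average code length: 222/90 = 2.4667 bits/symbol


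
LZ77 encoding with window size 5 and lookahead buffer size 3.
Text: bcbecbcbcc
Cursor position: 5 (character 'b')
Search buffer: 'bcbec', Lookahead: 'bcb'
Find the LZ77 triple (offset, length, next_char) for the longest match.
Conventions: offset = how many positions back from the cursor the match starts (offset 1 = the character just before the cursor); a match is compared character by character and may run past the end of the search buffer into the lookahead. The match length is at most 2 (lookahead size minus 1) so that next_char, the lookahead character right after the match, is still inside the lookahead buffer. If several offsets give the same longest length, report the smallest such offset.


Try each offset into the search buffer:
  offset=1 (pos 4, char 'c'): match length 0
  offset=2 (pos 3, char 'e'): match length 0
  offset=3 (pos 2, char 'b'): match length 1
  offset=4 (pos 1, char 'c'): match length 0
  offset=5 (pos 0, char 'b'): match length 2
Longest match has length 2 at offset 5.
next_char = character at position 5 + 2 = 7 -> 'b'

Best match: offset=5, length=2 (matching 'bc' starting at position 0)
LZ77 triple: (5, 2, 'b')


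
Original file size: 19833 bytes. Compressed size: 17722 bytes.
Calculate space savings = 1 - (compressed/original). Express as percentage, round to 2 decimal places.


ratio = compressed/original = 17722/19833 = 0.893561
savings = 1 - ratio = 1 - 0.893561 = 0.106439
as a percentage: 0.106439 * 100 = 10.64%

Space savings = 1 - 17722/19833 = 10.64%


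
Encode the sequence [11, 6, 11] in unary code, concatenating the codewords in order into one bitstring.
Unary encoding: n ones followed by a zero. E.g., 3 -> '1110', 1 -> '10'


Encode each number as n ones followed by a terminating 0:
  11 -> 111111111110 (12 bits)
  6 -> 1111110 (7 bits)
  11 -> 111111111110 (12 bits)
Total length = 12 + 7 + 12 = 31 bits.

Unary([11, 6, 11]) = 1111111111101111110111111111110 (31 bits)


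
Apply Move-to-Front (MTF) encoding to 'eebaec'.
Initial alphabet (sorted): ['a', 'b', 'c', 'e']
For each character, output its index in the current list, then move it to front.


MTF encoding:
'e': index 3 in ['a', 'b', 'c', 'e'] -> ['e', 'a', 'b', 'c']
'e': index 0 in ['e', 'a', 'b', 'c'] -> ['e', 'a', 'b', 'c']
'b': index 2 in ['e', 'a', 'b', 'c'] -> ['b', 'e', 'a', 'c']
'a': index 2 in ['b', 'e', 'a', 'c'] -> ['a', 'b', 'e', 'c']
'e': index 2 in ['a', 'b', 'e', 'c'] -> ['e', 'a', 'b', 'c']
'c': index 3 in ['e', 'a', 'b', 'c'] -> ['c', 'e', 'a', 'b']


Output: [3, 0, 2, 2, 2, 3]


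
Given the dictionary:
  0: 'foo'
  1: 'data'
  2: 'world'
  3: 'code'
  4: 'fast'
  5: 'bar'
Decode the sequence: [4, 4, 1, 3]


Look up each index in the dictionary:
  4 -> 'fast'
  4 -> 'fast'
  1 -> 'data'
  3 -> 'code'

Decoded: "fast fast data code"


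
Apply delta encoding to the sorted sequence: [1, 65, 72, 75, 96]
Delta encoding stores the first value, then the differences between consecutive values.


First value: 1
Deltas:
  65 - 1 = 64
  72 - 65 = 7
  75 - 72 = 3
  96 - 75 = 21


Delta encoded: [1, 64, 7, 3, 21]


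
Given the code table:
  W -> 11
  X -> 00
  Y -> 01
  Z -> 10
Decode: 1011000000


Decoding:
10 -> Z
11 -> W
00 -> X
00 -> X
00 -> X


Result: ZWXXX


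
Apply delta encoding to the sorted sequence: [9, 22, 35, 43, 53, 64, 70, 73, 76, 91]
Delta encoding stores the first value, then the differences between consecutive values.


First value: 9
Deltas:
  22 - 9 = 13
  35 - 22 = 13
  43 - 35 = 8
  53 - 43 = 10
  64 - 53 = 11
  70 - 64 = 6
  73 - 70 = 3
  76 - 73 = 3
  91 - 76 = 15


Delta encoded: [9, 13, 13, 8, 10, 11, 6, 3, 3, 15]


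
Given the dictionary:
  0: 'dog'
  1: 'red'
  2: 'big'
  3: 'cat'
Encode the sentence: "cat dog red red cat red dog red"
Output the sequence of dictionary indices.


Look up each word in the dictionary:
  'cat' -> 3
  'dog' -> 0
  'red' -> 1
  'red' -> 1
  'cat' -> 3
  'red' -> 1
  'dog' -> 0
  'red' -> 1

Encoded: [3, 0, 1, 1, 3, 1, 0, 1]


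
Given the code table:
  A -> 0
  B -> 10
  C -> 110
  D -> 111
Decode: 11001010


Decoding:
110 -> C
0 -> A
10 -> B
10 -> B


Result: CABB


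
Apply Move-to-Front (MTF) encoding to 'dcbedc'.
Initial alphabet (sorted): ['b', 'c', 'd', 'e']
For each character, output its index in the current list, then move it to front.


MTF encoding:
'd': index 2 in ['b', 'c', 'd', 'e'] -> ['d', 'b', 'c', 'e']
'c': index 2 in ['d', 'b', 'c', 'e'] -> ['c', 'd', 'b', 'e']
'b': index 2 in ['c', 'd', 'b', 'e'] -> ['b', 'c', 'd', 'e']
'e': index 3 in ['b', 'c', 'd', 'e'] -> ['e', 'b', 'c', 'd']
'd': index 3 in ['e', 'b', 'c', 'd'] -> ['d', 'e', 'b', 'c']
'c': index 3 in ['d', 'e', 'b', 'c'] -> ['c', 'd', 'e', 'b']


Output: [2, 2, 2, 3, 3, 3]


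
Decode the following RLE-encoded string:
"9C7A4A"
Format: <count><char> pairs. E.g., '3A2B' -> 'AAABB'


Expanding each <count><char> pair:
  9C -> 'CCCCCCCCC'
  7A -> 'AAAAAAA'
  4A -> 'AAAA'

Decoded = CCCCCCCCCAAAAAAAAAAA


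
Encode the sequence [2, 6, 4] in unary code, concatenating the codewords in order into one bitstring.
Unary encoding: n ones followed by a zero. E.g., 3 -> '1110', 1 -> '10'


Encode each number as n ones followed by a terminating 0:
  2 -> 110 (3 bits)
  6 -> 1111110 (7 bits)
  4 -> 11110 (5 bits)
Total length = 3 + 7 + 5 = 15 bits.

Unary([2, 6, 4]) = 110111111011110 (15 bits)


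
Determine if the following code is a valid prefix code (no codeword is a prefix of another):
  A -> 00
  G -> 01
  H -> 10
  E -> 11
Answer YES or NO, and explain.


Checking each pair (does one codeword prefix another?):
  A='00' vs G='01': no prefix
  A='00' vs H='10': no prefix
  A='00' vs E='11': no prefix
  G='01' vs A='00': no prefix
  G='01' vs H='10': no prefix
  G='01' vs E='11': no prefix
  H='10' vs A='00': no prefix
  H='10' vs G='01': no prefix
  H='10' vs E='11': no prefix
  E='11' vs A='00': no prefix
  E='11' vs G='01': no prefix
  E='11' vs H='10': no prefix
No violation found over all pairs.

YES -- this is a valid prefix code. No codeword is a prefix of any other codeword.


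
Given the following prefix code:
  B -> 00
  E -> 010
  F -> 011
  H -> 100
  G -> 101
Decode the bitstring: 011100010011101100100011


Decoding step by step:
Bits 011 -> F
Bits 100 -> H
Bits 010 -> E
Bits 011 -> F
Bits 101 -> G
Bits 100 -> H
Bits 100 -> H
Bits 011 -> F


Decoded message: FHEFGHHF


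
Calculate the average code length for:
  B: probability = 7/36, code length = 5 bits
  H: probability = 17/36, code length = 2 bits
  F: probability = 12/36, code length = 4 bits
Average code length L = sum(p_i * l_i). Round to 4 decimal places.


Weighted contributions p_i * l_i:
  B: (7/36) * 5 = 35/36
  H: (17/36) * 2 = 34/36
  F: (12/36) * 4 = 48/36
Sum = (35 + 34 + 48)/36 = 117/36

L = 117/36 = 3.2500 bits/symbol


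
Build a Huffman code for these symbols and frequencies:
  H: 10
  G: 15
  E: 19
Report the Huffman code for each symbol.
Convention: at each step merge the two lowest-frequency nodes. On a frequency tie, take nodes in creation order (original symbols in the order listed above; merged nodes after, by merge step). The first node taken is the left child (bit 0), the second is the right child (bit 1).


Huffman tree construction:
Step 1: Merge H(10) + G(15) = 25
Step 2: Merge E(19) + (H+G)(25) = 44
Read each symbol's code off the tree from the root (left child = 0, right child = 1).

Codes:
  H: 10 (length 2)
  G: 11 (length 2)
  E: 0 (length 1)
Average code length: 69/44 = 1.5682 bits/symbol


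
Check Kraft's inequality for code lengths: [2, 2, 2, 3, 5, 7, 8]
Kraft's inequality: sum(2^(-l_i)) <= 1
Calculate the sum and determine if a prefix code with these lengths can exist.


Sum = 2^(-2) + 2^(-2) + 2^(-2) + 2^(-3) + 2^(-5) + 2^(-7) + 2^(-8)
    = 0.25 + 0.25 + 0.25 + 0.125 + 0.03125 + 0.0078125 + 0.00390625
    = 235/256 = 0.91796875
Since 0.91796875 <= 1, Kraft's inequality IS satisfied.
A prefix code with these lengths CAN exist.

Kraft sum = 0.91796875. Satisfied.


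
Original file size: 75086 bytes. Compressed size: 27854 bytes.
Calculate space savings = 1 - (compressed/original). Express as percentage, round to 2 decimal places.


ratio = compressed/original = 27854/75086 = 0.370961
savings = 1 - ratio = 1 - 0.370961 = 0.629039
as a percentage: 0.629039 * 100 = 62.9%

Space savings = 1 - 27854/75086 = 62.9%


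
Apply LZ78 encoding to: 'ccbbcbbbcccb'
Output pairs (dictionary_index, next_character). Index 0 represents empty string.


LZ78 encoding steps:
Dictionary: {0: ''}
Step 1: w='' (idx 0), next='c' -> output (0, 'c'), add 'c' as idx 1
Step 2: w='c' (idx 1), next='b' -> output (1, 'b'), add 'cb' as idx 2
Step 3: w='' (idx 0), next='b' -> output (0, 'b'), add 'b' as idx 3
Step 4: w='cb' (idx 2), next='b' -> output (2, 'b'), add 'cbb' as idx 4
Step 5: w='b' (idx 3), next='c' -> output (3, 'c'), add 'bc' as idx 5
Step 6: w='c' (idx 1), next='c' -> output (1, 'c'), add 'cc' as idx 6
Step 7: w='b' (idx 3), end of input -> output (3, '')


Encoded: [(0, 'c'), (1, 'b'), (0, 'b'), (2, 'b'), (3, 'c'), (1, 'c'), (3, '')]


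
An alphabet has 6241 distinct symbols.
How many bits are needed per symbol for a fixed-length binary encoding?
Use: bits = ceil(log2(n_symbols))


log2(6241) = 12.6076
Bracket: 2^12 = 4096 < 6241 <= 2^13 = 8192
So ceil(log2(6241)) = 13

bits = ceil(log2(6241)) = ceil(12.6076) = 13 bits


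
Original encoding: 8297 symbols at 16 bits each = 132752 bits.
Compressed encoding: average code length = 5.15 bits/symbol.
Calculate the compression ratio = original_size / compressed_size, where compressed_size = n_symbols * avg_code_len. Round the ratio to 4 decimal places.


original_size = n_symbols * orig_bits = 8297 * 16 = 132752 bits
compressed_size = n_symbols * avg_code_len = 8297 * 5.15 = 42729.55 bits
ratio = original_size / compressed_size = 132752 / 42729.55 = 3.1068

Compression ratio = 3.1068


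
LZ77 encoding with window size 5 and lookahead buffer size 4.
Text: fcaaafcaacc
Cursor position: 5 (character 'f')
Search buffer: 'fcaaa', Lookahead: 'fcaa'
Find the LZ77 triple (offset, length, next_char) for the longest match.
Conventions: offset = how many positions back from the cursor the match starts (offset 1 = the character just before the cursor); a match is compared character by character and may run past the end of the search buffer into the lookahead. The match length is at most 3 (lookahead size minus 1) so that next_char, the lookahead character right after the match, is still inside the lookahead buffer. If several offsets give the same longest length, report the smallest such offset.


Try each offset into the search buffer:
  offset=1 (pos 4, char 'a'): match length 0
  offset=2 (pos 3, char 'a'): match length 0
  offset=3 (pos 2, char 'a'): match length 0
  offset=4 (pos 1, char 'c'): match length 0
  offset=5 (pos 0, char 'f'): match length 3
Longest match has length 3 at offset 5.
next_char = character at position 5 + 3 = 8 -> 'a'

Best match: offset=5, length=3 (matching 'fca' starting at position 0)
LZ77 triple: (5, 3, 'a')


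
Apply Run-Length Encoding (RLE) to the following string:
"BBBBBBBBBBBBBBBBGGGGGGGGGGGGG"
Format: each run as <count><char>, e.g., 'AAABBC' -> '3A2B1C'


Scanning runs left to right:
  i=0: run of 'B' x 16 -> '16B'
  i=16: run of 'G' x 13 -> '13G'

RLE = 16B13G


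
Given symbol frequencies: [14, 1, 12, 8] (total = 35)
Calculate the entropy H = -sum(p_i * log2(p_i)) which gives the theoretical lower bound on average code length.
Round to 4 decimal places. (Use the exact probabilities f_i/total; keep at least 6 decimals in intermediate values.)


Per-symbol terms -p_i * log2(p_i) with p_i = f_i/35:
  p = 14/35 = 0.400000: log2(p) = -1.321928, -p*log2(p) = 0.528771
  p = 1/35 = 0.028571: log2(p) = -5.129283, -p*log2(p) = 0.146551
  p = 12/35 = 0.342857: log2(p) = -1.544321, -p*log2(p) = 0.529481
  p = 8/35 = 0.228571: log2(p) = -2.129283, -p*log2(p) = 0.486693
H = 0.528771 + 0.146551 + 0.529481 + 0.486693 = 1.691496

H = 1.6915 bits/symbol


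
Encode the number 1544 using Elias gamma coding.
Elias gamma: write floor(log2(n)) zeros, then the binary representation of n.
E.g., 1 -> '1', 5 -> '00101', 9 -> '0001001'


num_bits = floor(log2(1544)) + 1 = 11
leading_zeros = num_bits - 1 = 10
binary(1544) = 11000001000

Elias gamma(1544) = '0000000000' + '11000001000' = 000000000011000001000 (21 bits)


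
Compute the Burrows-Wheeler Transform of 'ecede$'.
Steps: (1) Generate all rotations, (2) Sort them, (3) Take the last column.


Rotations (sorted):
  0: $ecede -> last char: e
  1: cede$e -> last char: e
  2: de$ece -> last char: e
  3: e$eced -> last char: d
  4: ecede$ -> last char: $
  5: ede$ec -> last char: c


BWT = eeed$c


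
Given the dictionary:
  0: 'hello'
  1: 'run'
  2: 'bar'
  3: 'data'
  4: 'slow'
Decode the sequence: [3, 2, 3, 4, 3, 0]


Look up each index in the dictionary:
  3 -> 'data'
  2 -> 'bar'
  3 -> 'data'
  4 -> 'slow'
  3 -> 'data'
  0 -> 'hello'

Decoded: "data bar data slow data hello"


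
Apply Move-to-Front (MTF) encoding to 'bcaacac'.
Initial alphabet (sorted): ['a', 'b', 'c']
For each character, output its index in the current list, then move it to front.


MTF encoding:
'b': index 1 in ['a', 'b', 'c'] -> ['b', 'a', 'c']
'c': index 2 in ['b', 'a', 'c'] -> ['c', 'b', 'a']
'a': index 2 in ['c', 'b', 'a'] -> ['a', 'c', 'b']
'a': index 0 in ['a', 'c', 'b'] -> ['a', 'c', 'b']
'c': index 1 in ['a', 'c', 'b'] -> ['c', 'a', 'b']
'a': index 1 in ['c', 'a', 'b'] -> ['a', 'c', 'b']
'c': index 1 in ['a', 'c', 'b'] -> ['c', 'a', 'b']


Output: [1, 2, 2, 0, 1, 1, 1]


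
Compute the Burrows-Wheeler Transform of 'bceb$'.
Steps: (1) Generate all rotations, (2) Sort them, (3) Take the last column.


Rotations (sorted):
  0: $bceb -> last char: b
  1: b$bce -> last char: e
  2: bceb$ -> last char: $
  3: ceb$b -> last char: b
  4: eb$bc -> last char: c


BWT = be$bc


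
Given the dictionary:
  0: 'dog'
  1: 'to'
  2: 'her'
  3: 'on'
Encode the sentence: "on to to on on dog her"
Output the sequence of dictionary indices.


Look up each word in the dictionary:
  'on' -> 3
  'to' -> 1
  'to' -> 1
  'on' -> 3
  'on' -> 3
  'dog' -> 0
  'her' -> 2

Encoded: [3, 1, 1, 3, 3, 0, 2]


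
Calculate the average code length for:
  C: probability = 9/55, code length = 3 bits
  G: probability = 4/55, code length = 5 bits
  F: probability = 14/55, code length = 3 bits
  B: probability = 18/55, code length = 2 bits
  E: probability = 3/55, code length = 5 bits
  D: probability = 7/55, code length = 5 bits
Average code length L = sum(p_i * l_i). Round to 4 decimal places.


Weighted contributions p_i * l_i:
  C: (9/55) * 3 = 27/55
  G: (4/55) * 5 = 20/55
  F: (14/55) * 3 = 42/55
  B: (18/55) * 2 = 36/55
  E: (3/55) * 5 = 15/55
  D: (7/55) * 5 = 35/55
Sum = (27 + 20 + 42 + 36 + 15 + 35)/55 = 175/55

L = 175/55 = 3.1818 bits/symbol


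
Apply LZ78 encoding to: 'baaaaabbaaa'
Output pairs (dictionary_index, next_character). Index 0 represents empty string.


LZ78 encoding steps:
Dictionary: {0: ''}
Step 1: w='' (idx 0), next='b' -> output (0, 'b'), add 'b' as idx 1
Step 2: w='' (idx 0), next='a' -> output (0, 'a'), add 'a' as idx 2
Step 3: w='a' (idx 2), next='a' -> output (2, 'a'), add 'aa' as idx 3
Step 4: w='aa' (idx 3), next='b' -> output (3, 'b'), add 'aab' as idx 4
Step 5: w='b' (idx 1), next='a' -> output (1, 'a'), add 'ba' as idx 5
Step 6: w='aa' (idx 3), end of input -> output (3, '')


Encoded: [(0, 'b'), (0, 'a'), (2, 'a'), (3, 'b'), (1, 'a'), (3, '')]


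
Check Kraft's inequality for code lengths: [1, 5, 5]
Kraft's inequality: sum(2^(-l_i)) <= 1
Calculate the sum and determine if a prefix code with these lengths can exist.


Sum = 2^(-1) + 2^(-5) + 2^(-5)
    = 0.5 + 0.03125 + 0.03125
    = 18/32 = 0.5625
Since 0.5625 <= 1, Kraft's inequality IS satisfied.
A prefix code with these lengths CAN exist.

Kraft sum = 0.5625. Satisfied.


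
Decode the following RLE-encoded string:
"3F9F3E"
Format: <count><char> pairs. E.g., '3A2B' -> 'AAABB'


Expanding each <count><char> pair:
  3F -> 'FFF'
  9F -> 'FFFFFFFFF'
  3E -> 'EEE'

Decoded = FFFFFFFFFFFFEEE


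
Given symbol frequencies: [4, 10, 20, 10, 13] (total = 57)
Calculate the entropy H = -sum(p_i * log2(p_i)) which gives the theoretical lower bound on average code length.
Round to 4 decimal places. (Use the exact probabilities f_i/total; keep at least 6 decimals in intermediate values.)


Per-symbol terms -p_i * log2(p_i) with p_i = f_i/57:
  p = 4/57 = 0.070175: log2(p) = -3.832890, -p*log2(p) = 0.268975
  p = 10/57 = 0.175439: log2(p) = -2.510962, -p*log2(p) = 0.440520
  p = 20/57 = 0.350877: log2(p) = -1.510962, -p*log2(p) = 0.530162
  p = 10/57 = 0.175439: log2(p) = -2.510962, -p*log2(p) = 0.440520
  p = 13/57 = 0.228070: log2(p) = -2.132450, -p*log2(p) = 0.486348
H = 0.268975 + 0.440520 + 0.530162 + 0.440520 + 0.486348 = 2.166525

H = 2.1665 bits/symbol


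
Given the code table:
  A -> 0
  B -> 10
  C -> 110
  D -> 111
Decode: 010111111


Decoding:
0 -> A
10 -> B
111 -> D
111 -> D


Result: ABDD


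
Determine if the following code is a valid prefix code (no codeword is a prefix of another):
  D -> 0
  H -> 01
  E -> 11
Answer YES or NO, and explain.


Checking each pair (does one codeword prefix another?):
  D='0' vs H='01': prefix -- VIOLATION

NO -- this is NOT a valid prefix code. D (0) is a prefix of H (01).


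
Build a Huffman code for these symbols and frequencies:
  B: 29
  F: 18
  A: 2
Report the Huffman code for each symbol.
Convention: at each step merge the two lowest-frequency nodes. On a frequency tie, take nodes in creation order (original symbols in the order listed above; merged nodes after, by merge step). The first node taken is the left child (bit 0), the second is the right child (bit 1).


Huffman tree construction:
Step 1: Merge A(2) + F(18) = 20
Step 2: Merge (A+F)(20) + B(29) = 49
Read each symbol's code off the tree from the root (left child = 0, right child = 1).

Codes:
  B: 1 (length 1)
  F: 01 (length 2)
  A: 00 (length 2)
Average code length: 69/49 = 1.4082 bits/symbol


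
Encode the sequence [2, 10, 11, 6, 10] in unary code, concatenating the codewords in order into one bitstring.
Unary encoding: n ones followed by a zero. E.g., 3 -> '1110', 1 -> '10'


Encode each number as n ones followed by a terminating 0:
  2 -> 110 (3 bits)
  10 -> 11111111110 (11 bits)
  11 -> 111111111110 (12 bits)
  6 -> 1111110 (7 bits)
  10 -> 11111111110 (11 bits)
Total length = 3 + 11 + 12 + 7 + 11 = 44 bits.

Unary([2, 10, 11, 6, 10]) = 11011111111110111111111110111111011111111110 (44 bits)


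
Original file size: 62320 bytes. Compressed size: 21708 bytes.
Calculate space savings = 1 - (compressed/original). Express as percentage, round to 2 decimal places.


ratio = compressed/original = 21708/62320 = 0.348331
savings = 1 - ratio = 1 - 0.348331 = 0.651669
as a percentage: 0.651669 * 100 = 65.17%

Space savings = 1 - 21708/62320 = 65.17%


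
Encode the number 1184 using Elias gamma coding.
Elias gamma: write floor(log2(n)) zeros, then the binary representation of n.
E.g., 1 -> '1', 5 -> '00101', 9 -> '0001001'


num_bits = floor(log2(1184)) + 1 = 11
leading_zeros = num_bits - 1 = 10
binary(1184) = 10010100000

Elias gamma(1184) = '0000000000' + '10010100000' = 000000000010010100000 (21 bits)


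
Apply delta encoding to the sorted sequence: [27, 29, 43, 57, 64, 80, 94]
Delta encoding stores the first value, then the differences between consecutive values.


First value: 27
Deltas:
  29 - 27 = 2
  43 - 29 = 14
  57 - 43 = 14
  64 - 57 = 7
  80 - 64 = 16
  94 - 80 = 14


Delta encoded: [27, 2, 14, 14, 7, 16, 14]


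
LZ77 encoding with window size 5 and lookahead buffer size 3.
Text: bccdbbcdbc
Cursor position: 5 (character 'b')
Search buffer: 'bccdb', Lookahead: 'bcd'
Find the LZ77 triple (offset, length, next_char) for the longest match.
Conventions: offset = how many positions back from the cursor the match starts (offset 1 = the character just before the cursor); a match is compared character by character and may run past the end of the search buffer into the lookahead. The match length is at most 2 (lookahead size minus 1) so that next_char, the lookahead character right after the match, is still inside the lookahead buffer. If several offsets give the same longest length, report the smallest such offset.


Try each offset into the search buffer:
  offset=1 (pos 4, char 'b'): match length 1
  offset=2 (pos 3, char 'd'): match length 0
  offset=3 (pos 2, char 'c'): match length 0
  offset=4 (pos 1, char 'c'): match length 0
  offset=5 (pos 0, char 'b'): match length 2
Longest match has length 2 at offset 5.
next_char = character at position 5 + 2 = 7 -> 'd'

Best match: offset=5, length=2 (matching 'bc' starting at position 0)
LZ77 triple: (5, 2, 'd')


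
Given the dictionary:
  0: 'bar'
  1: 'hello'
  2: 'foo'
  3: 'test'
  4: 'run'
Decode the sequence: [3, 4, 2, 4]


Look up each index in the dictionary:
  3 -> 'test'
  4 -> 'run'
  2 -> 'foo'
  4 -> 'run'

Decoded: "test run foo run"


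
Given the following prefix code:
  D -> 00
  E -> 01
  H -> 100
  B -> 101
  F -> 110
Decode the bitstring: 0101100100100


Decoding step by step:
Bits 01 -> E
Bits 01 -> E
Bits 100 -> H
Bits 100 -> H
Bits 100 -> H


Decoded message: EEHHH


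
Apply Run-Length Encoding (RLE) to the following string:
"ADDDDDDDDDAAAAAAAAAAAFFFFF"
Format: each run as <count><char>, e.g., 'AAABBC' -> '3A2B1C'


Scanning runs left to right:
  i=0: run of 'A' x 1 -> '1A'
  i=1: run of 'D' x 9 -> '9D'
  i=10: run of 'A' x 11 -> '11A'
  i=21: run of 'F' x 5 -> '5F'

RLE = 1A9D11A5F


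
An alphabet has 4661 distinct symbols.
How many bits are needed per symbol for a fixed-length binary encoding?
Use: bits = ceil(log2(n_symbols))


log2(4661) = 12.1864
Bracket: 2^12 = 4096 < 4661 <= 2^13 = 8192
So ceil(log2(4661)) = 13

bits = ceil(log2(4661)) = ceil(12.1864) = 13 bits


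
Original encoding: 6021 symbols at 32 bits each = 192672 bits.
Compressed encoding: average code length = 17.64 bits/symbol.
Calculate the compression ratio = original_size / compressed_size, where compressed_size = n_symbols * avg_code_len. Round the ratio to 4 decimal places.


original_size = n_symbols * orig_bits = 6021 * 32 = 192672 bits
compressed_size = n_symbols * avg_code_len = 6021 * 17.64 = 106210.44 bits
ratio = original_size / compressed_size = 192672 / 106210.44 = 1.8141

Compression ratio = 1.8141


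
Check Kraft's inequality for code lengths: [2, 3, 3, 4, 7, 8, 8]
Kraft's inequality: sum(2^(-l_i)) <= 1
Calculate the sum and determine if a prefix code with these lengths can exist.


Sum = 2^(-2) + 2^(-3) + 2^(-3) + 2^(-4) + 2^(-7) + 2^(-8) + 2^(-8)
    = 0.25 + 0.125 + 0.125 + 0.0625 + 0.0078125 + 0.00390625 + 0.00390625
    = 148/256 = 0.578125
Since 0.578125 <= 1, Kraft's inequality IS satisfied.
A prefix code with these lengths CAN exist.

Kraft sum = 0.578125. Satisfied.


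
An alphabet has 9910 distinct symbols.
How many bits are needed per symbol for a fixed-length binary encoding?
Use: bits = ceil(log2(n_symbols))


log2(9910) = 13.2747
Bracket: 2^13 = 8192 < 9910 <= 2^14 = 16384
So ceil(log2(9910)) = 14

bits = ceil(log2(9910)) = ceil(13.2747) = 14 bits


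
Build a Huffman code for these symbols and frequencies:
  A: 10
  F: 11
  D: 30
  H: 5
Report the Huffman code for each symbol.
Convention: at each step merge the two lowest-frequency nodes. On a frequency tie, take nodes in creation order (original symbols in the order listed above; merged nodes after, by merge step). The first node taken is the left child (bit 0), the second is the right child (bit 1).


Huffman tree construction:
Step 1: Merge H(5) + A(10) = 15
Step 2: Merge F(11) + (H+A)(15) = 26
Step 3: Merge (F+(H+A))(26) + D(30) = 56
Read each symbol's code off the tree from the root (left child = 0, right child = 1).

Codes:
  A: 011 (length 3)
  F: 00 (length 2)
  D: 1 (length 1)
  H: 010 (length 3)
Average code length: 97/56 = 1.7321 bits/symbol
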